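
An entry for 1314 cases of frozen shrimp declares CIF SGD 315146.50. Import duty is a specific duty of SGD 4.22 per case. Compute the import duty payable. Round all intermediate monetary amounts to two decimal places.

Import duty: SGD 5545.08

Import duty = 1314 × 4.22 = 5545.08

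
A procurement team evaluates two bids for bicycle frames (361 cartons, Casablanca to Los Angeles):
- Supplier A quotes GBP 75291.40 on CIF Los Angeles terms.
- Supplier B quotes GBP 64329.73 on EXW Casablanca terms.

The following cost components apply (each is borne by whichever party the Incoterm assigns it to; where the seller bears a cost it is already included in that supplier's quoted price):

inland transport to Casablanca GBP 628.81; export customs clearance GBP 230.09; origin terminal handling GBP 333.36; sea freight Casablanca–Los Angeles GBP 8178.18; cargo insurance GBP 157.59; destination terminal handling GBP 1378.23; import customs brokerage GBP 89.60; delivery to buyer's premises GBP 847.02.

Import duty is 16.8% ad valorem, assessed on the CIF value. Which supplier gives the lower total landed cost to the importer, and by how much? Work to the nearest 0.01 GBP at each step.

Supplier B is cheaper by GBP 1674.50

Supplier A (CIF):
The CIF price already equals the CIF value: 75291.40
Import duty = 75291.40 × 16.8% = 12648.96
Buyer bears (A): 1378.23 + 89.60 + 847.02 = 2314.85
Landed cost (A) = invoice 75291.40 + 2314.85 + duty 12648.96 = 90255.21
Supplier B (EXW):
CIF value = EXW price + inland to port + export clearance + origin terminal + freight + insurance = 64329.73 + 628.81 + 230.09 + 333.36 + 8178.18 + 157.59 = 73857.76
Import duty = 73857.76 × 16.8% = 12408.10
Buyer bears (B): 628.81 + 230.09 + 333.36 + 8178.18 + 157.59 + 1378.23 + 89.60 + 847.02 = 11842.88
Landed cost (B) = invoice 64329.73 + 11842.88 + duty 12408.10 = 88580.71
Difference = |90255.21 − 88580.71| = 1674.50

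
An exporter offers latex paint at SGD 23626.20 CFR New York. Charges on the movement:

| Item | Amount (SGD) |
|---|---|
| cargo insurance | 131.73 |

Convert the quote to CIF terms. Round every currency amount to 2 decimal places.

CIF price: SGD 23757.93

From CFR to CIF, the seller additionally bears: insurance.
CIF price = 23626.20 + 131.73 = 23757.93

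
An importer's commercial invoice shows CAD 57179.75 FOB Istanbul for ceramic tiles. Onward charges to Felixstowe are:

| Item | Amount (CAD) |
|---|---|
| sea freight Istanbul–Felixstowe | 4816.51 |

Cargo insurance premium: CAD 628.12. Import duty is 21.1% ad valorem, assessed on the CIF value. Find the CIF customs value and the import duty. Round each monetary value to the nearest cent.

CIF value: CAD 62624.38; import duty: CAD 13213.74

CIF = FOB price + freight + insurance
CIF = 57179.75 + 4816.51 + 628.12 = 62624.38
Import duty = 62624.38 × 21.1% = 13213.74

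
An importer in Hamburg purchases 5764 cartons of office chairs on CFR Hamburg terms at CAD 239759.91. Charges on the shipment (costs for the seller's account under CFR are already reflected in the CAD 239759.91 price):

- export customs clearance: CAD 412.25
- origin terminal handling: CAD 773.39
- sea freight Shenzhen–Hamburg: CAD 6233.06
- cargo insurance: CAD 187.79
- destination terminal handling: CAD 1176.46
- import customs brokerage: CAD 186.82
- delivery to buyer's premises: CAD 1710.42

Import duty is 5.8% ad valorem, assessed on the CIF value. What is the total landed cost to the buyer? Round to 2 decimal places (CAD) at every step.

Total landed cost: CAD 256938.37

CFR: the seller pays costs through ocean freight to the destination port, but not insurance.
Already in the invoice (seller's account under CFR): export clearance, origin terminal, freight — exclude.
CIF value = CFR price + insurance = 239759.91 + 187.79 = 239947.70
Import duty = 239947.70 × 5.8% = 13916.97
Buyer bears: insurance 187.79 + destination terminal 1176.46 + brokerage 186.82 + delivery 1710.42 + duty 13916.97 = 17178.46
Landed cost = invoice 239759.91 + 17178.46 = 256938.37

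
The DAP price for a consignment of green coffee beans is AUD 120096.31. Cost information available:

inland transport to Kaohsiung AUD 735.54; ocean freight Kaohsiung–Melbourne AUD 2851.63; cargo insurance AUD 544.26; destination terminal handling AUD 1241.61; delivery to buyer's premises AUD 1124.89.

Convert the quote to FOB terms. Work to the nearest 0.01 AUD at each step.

Not relevant to the conversion: inland to port — on the seller under both DAP and FOB; already in the DAP price and stays in the FOB price.
From DAP to FOB, the seller no longer bears: freight, insurance, destination terminal, delivery.
FOB price = 120096.31 − 2851.63 − 544.26 − 1241.61 − 1124.89 = 114333.92

FOB price: AUD 114333.92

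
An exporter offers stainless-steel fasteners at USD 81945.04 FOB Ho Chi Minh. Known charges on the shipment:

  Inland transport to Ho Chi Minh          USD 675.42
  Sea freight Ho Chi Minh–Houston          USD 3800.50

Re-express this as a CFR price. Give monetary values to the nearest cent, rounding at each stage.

Not relevant to the conversion: inland to port — on the seller under both FOB and CFR; already in the FOB price and stays in the CFR price.
From FOB to CFR, the seller additionally bears: freight.
CFR price = 81945.04 + 3800.50 = 85745.54

CFR price: USD 85745.54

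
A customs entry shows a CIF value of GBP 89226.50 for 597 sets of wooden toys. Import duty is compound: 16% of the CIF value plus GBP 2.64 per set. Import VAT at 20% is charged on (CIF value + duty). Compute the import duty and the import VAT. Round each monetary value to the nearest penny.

Ad valorem component: 89226.50 × 16% = 14276.24
Specific component: 597 × 2.64 = 1576.08
Import duty = 14276.24 + 1576.08 = 15852.32
VAT base = CIF + duty = 89226.50 + 15852.32 = 105078.82
Import VAT = 105078.82 × 20% = 21015.76

Import duty: GBP 15852.32; import VAT: GBP 21015.76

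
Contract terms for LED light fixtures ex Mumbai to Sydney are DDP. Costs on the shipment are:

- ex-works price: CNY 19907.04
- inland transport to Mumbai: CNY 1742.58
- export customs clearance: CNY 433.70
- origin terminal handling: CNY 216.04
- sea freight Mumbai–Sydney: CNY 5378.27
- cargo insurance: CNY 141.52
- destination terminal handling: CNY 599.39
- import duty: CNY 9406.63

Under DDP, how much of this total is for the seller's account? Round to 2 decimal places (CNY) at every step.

Seller's account: CNY 37825.17

DDP: the seller bears all costs including import duty.
Seller's account: goods 19907.04 + inland to port 1742.58 + export clearance 433.70 + origin terminal 216.04 + freight 5378.27 + insurance 141.52 + destination terminal 599.39 + duty 9406.63 = 37825.17
Buyer's account: 0.00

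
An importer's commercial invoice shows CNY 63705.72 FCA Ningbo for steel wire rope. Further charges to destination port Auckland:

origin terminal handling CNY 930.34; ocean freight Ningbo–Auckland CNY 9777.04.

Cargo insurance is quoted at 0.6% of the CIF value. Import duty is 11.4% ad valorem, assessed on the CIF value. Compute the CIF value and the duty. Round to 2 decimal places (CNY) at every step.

Let C be the CIF value. C = FCA price + pre-shipment costs + freight + 0.6% × C
C − 0.6% × C = 63705.72 + 930.34 + 9777.04
0.994 × C = 74413.10
C = 74413.10 / 0.994 = 74862.27
Insurance premium = 0.6% × 74862.27 = 449.17
Import duty = 74862.27 × 11.4% = 8534.30

CIF value: CNY 74862.27; import duty: CNY 8534.30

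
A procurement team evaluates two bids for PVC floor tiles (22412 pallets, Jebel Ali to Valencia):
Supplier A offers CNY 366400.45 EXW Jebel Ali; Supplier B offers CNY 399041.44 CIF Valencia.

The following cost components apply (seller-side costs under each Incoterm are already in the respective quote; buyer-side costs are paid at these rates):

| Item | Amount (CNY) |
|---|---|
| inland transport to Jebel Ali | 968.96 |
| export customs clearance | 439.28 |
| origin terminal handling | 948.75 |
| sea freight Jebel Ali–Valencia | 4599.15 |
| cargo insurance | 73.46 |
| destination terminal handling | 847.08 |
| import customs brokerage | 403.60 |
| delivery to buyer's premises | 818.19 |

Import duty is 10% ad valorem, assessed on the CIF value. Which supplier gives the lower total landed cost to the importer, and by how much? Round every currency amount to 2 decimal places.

Supplier A is cheaper by CNY 28172.52

Supplier A (EXW):
CIF value = EXW price + inland to port + export clearance + origin terminal + freight + insurance = 366400.45 + 968.96 + 439.28 + 948.75 + 4599.15 + 73.46 = 373430.05
Import duty = 373430.05 × 10% = 37343.01
Buyer bears (A): 968.96 + 439.28 + 948.75 + 4599.15 + 73.46 + 847.08 + 403.60 + 818.19 = 9098.47
Landed cost (A) = invoice 366400.45 + 9098.47 + duty 37343.01 = 412841.93
Supplier B (CIF):
The CIF price already equals the CIF value: 399041.44
Import duty = 399041.44 × 10% = 39904.14
Buyer bears (B): 847.08 + 403.60 + 818.19 = 2068.87
Landed cost (B) = invoice 399041.44 + 2068.87 + duty 39904.14 = 441014.45
Difference = |412841.93 − 441014.45| = 28172.52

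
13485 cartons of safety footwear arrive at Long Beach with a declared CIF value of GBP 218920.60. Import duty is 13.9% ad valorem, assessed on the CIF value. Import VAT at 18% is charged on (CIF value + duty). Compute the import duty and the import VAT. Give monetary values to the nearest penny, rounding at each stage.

Import duty: GBP 30429.96; import VAT: GBP 44883.10

Import duty = 218920.60 × 13.9% = 30429.96
VAT base = CIF + duty = 218920.60 + 30429.96 = 249350.56
Import VAT = 249350.56 × 18% = 44883.10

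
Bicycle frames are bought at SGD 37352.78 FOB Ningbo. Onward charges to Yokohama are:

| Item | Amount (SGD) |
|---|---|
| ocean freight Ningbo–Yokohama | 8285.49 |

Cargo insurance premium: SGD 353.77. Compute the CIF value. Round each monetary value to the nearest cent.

CIF = FOB price + freight + insurance
CIF = 37352.78 + 8285.49 + 353.77 = 45992.04

CIF value: SGD 45992.04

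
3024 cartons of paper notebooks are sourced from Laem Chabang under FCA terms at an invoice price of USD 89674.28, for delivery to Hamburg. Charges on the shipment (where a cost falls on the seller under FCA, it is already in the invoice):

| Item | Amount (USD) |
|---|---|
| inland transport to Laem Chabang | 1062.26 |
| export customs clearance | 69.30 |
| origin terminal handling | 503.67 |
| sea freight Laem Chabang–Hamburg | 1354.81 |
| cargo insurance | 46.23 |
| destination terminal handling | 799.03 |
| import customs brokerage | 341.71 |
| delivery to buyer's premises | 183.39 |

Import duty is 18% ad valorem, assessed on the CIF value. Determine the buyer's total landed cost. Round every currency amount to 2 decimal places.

FCA: the seller delivers export-cleared goods to the carrier; the buyer bears costs from that point.
Already in the invoice (seller's account under FCA): inland to port, export clearance — exclude.
CIF value = FCA price + origin terminal + freight + insurance = 89674.28 + 503.67 + 1354.81 + 46.23 = 91578.99
Import duty = 91578.99 × 18% = 16484.22
Buyer bears: origin terminal 503.67 + freight 1354.81 + insurance 46.23 + destination terminal 799.03 + brokerage 341.71 + delivery 183.39 + duty 16484.22 = 19713.06
Landed cost = invoice 89674.28 + 19713.06 = 109387.34

Total landed cost: USD 109387.34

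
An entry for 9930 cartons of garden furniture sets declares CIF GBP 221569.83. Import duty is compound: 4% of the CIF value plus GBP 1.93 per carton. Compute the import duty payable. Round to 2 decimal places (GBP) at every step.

Ad valorem component: 221569.83 × 4% = 8862.79
Specific component: 9930 × 1.93 = 19164.90
Import duty = 8862.79 + 19164.90 = 28027.69

Import duty: GBP 28027.69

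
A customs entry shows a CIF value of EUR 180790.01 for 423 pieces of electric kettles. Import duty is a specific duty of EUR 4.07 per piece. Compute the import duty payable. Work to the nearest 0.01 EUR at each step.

Import duty = 423 × 4.07 = 1721.61

Import duty: EUR 1721.61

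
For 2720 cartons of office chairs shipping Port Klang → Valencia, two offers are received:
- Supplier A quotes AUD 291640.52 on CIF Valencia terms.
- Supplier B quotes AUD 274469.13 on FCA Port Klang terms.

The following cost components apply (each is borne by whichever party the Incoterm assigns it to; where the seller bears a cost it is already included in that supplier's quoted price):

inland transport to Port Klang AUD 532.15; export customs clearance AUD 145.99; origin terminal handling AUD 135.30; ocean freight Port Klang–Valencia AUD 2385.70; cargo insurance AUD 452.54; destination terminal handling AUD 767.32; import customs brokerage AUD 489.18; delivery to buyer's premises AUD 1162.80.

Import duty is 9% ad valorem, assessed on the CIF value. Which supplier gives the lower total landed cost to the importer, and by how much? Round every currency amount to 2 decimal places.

Supplier A (CIF):
The CIF price already equals the CIF value: 291640.52
Import duty = 291640.52 × 9% = 26247.65
Buyer bears (A): 767.32 + 489.18 + 1162.80 = 2419.30
Landed cost (A) = invoice 291640.52 + 2419.30 + duty 26247.65 = 320307.47
Supplier B (FCA):
CIF value = FCA price + origin terminal + freight + insurance = 274469.13 + 135.30 + 2385.70 + 452.54 = 277442.67
Import duty = 277442.67 × 9% = 24969.84
Buyer bears (B): 135.30 + 2385.70 + 452.54 + 767.32 + 489.18 + 1162.80 = 5392.84
Landed cost (B) = invoice 274469.13 + 5392.84 + duty 24969.84 = 304831.81
Difference = |320307.47 − 304831.81| = 15475.66

Supplier B is cheaper by AUD 15475.66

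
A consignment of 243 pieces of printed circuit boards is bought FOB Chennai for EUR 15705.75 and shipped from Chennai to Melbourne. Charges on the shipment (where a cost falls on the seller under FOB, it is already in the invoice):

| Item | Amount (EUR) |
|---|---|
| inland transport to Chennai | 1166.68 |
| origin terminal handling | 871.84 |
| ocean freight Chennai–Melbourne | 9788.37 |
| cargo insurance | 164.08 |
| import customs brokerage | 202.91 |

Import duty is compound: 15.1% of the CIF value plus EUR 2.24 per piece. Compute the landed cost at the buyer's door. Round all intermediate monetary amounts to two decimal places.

FOB: the seller bears costs until goods are on board at the origin port; the buyer bears freight, insurance and all costs thereafter.
Already in the invoice (seller's account under FOB): inland to port, origin terminal — exclude.
CIF value = FOB price + freight + insurance = 15705.75 + 9788.37 + 164.08 = 25658.20
Ad valorem component: 25658.20 × 15.1% = 3874.39
Specific component: 243 × 2.24 = 544.32
Import duty = 3874.39 + 544.32 = 4418.71
Buyer bears: freight 9788.37 + insurance 164.08 + brokerage 202.91 + duty 4418.71 = 14574.07
Landed cost = invoice 15705.75 + 14574.07 = 30279.82

Total landed cost: EUR 30279.82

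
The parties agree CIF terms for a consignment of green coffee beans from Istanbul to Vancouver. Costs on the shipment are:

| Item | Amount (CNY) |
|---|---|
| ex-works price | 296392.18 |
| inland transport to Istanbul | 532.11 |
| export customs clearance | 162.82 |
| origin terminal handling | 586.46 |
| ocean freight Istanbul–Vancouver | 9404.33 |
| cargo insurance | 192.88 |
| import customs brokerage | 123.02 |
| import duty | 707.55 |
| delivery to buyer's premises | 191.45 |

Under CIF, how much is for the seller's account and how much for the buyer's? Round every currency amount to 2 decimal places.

CIF: the seller pays costs through ocean freight and marine insurance to the destination port.
Seller's account: goods 296392.18 + inland to port 532.11 + export clearance 162.82 + origin terminal 586.46 + freight 9404.33 + insurance 192.88 = 307270.78
Buyer's account: brokerage 123.02 + duty 707.55 + delivery 191.45 = 1022.02

Seller: CNY 307270.78; buyer: CNY 1022.02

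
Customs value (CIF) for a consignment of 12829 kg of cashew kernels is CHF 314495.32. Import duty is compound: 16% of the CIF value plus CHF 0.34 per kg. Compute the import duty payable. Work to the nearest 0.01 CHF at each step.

Import duty: CHF 54681.11

Ad valorem component: 314495.32 × 16% = 50319.25
Specific component: 12829 × 0.34 = 4361.86
Import duty = 50319.25 + 4361.86 = 54681.11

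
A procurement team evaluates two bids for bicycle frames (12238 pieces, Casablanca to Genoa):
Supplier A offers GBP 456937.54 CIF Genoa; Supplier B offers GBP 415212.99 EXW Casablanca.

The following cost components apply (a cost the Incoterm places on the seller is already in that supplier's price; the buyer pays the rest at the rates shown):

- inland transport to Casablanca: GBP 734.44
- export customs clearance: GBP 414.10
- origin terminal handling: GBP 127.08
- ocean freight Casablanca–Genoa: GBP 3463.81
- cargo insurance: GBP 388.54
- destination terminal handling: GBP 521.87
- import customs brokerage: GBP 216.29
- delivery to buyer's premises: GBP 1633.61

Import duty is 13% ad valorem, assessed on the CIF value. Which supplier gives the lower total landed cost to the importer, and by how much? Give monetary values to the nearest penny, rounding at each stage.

Supplier A (CIF):
The CIF price already equals the CIF value: 456937.54
Import duty = 456937.54 × 13% = 59401.88
Buyer bears (A): 521.87 + 216.29 + 1633.61 = 2371.77
Landed cost (A) = invoice 456937.54 + 2371.77 + duty 59401.88 = 518711.19
Supplier B (EXW):
CIF value = EXW price + inland to port + export clearance + origin terminal + freight + insurance = 415212.99 + 734.44 + 414.10 + 127.08 + 3463.81 + 388.54 = 420340.96
Import duty = 420340.96 × 13% = 54644.32
Buyer bears (B): 734.44 + 414.10 + 127.08 + 3463.81 + 388.54 + 521.87 + 216.29 + 1633.61 = 7499.74
Landed cost (B) = invoice 415212.99 + 7499.74 + duty 54644.32 = 477357.05
Difference = |518711.19 − 477357.05| = 41354.14

Supplier B is cheaper by GBP 41354.14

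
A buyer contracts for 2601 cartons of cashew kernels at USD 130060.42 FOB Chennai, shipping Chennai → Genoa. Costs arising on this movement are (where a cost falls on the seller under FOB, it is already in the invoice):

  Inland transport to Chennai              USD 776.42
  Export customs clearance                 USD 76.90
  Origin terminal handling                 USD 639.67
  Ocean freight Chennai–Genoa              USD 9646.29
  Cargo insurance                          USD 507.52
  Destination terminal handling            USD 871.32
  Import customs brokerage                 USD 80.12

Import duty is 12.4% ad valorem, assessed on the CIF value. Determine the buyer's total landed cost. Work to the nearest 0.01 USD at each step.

Total landed cost: USD 158552.23

FOB: the seller bears costs until goods are on board at the origin port; the buyer bears freight, insurance and all costs thereafter.
Already in the invoice (seller's account under FOB): inland to port, export clearance, origin terminal — exclude.
CIF value = FOB price + freight + insurance = 130060.42 + 9646.29 + 507.52 = 140214.23
Import duty = 140214.23 × 12.4% = 17386.56
Buyer bears: freight 9646.29 + insurance 507.52 + destination terminal 871.32 + brokerage 80.12 + duty 17386.56 = 28491.81
Landed cost = invoice 130060.42 + 28491.81 = 158552.23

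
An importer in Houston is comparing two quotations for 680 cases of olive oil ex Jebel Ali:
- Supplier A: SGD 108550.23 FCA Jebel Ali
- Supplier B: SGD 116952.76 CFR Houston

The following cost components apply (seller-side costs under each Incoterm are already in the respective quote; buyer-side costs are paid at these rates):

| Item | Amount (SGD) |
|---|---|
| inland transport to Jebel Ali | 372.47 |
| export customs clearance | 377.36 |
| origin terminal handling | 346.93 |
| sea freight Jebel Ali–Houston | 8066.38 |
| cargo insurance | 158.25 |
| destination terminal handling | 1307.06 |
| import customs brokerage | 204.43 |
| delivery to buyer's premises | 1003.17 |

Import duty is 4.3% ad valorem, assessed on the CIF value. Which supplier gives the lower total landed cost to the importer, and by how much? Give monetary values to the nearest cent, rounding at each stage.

Supplier A (FCA):
CIF value = FCA price + origin terminal + freight + insurance = 108550.23 + 346.93 + 8066.38 + 158.25 = 117121.79
Import duty = 117121.79 × 4.3% = 5036.24
Buyer bears (A): 346.93 + 8066.38 + 158.25 + 1307.06 + 204.43 + 1003.17 = 11086.22
Landed cost (A) = invoice 108550.23 + 11086.22 + duty 5036.24 = 124672.69
Supplier B (CFR):
CIF value = CFR price + insurance = 116952.76 + 158.25 = 117111.01
Import duty = 117111.01 × 4.3% = 5035.77
Buyer bears (B): 158.25 + 1307.06 + 204.43 + 1003.17 = 2672.91
Landed cost (B) = invoice 116952.76 + 2672.91 + duty 5035.77 = 124661.44
Difference = |124672.69 − 124661.44| = 11.25

Supplier B is cheaper by SGD 11.25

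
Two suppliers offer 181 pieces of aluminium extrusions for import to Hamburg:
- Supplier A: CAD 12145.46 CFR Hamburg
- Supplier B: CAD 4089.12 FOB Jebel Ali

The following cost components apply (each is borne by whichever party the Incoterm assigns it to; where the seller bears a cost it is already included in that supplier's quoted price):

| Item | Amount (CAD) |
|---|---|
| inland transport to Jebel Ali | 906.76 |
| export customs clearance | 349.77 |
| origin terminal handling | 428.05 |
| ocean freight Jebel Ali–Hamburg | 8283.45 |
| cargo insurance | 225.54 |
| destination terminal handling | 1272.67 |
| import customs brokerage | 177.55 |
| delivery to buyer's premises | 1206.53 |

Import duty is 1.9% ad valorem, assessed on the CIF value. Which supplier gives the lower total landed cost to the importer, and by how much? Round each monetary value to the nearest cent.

Supplier A (CFR):
CIF value = CFR price + insurance = 12145.46 + 225.54 = 12371.00
Import duty = 12371.00 × 1.9% = 235.05
Buyer bears (A): 225.54 + 1272.67 + 177.55 + 1206.53 = 2882.29
Landed cost (A) = invoice 12145.46 + 2882.29 + duty 235.05 = 15262.80
Supplier B (FOB):
CIF value = FOB price + freight + insurance = 4089.12 + 8283.45 + 225.54 = 12598.11
Import duty = 12598.11 × 1.9% = 239.36
Buyer bears (B): 8283.45 + 225.54 + 1272.67 + 177.55 + 1206.53 = 11165.74
Landed cost (B) = invoice 4089.12 + 11165.74 + duty 239.36 = 15494.22
Difference = |15262.80 − 15494.22| = 231.42

Supplier A is cheaper by CAD 231.42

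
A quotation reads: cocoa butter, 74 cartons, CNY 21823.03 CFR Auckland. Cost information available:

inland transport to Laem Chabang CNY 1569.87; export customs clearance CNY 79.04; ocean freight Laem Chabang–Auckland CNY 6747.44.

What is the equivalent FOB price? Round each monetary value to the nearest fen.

FOB price: CNY 15075.59

Not relevant to the conversion: inland to port, export clearance — on the seller under both CFR and FOB; already in the CFR price and stays in the FOB price.
From CFR to FOB, the seller no longer bears: freight.
FOB price = 21823.03 − 6747.44 = 15075.59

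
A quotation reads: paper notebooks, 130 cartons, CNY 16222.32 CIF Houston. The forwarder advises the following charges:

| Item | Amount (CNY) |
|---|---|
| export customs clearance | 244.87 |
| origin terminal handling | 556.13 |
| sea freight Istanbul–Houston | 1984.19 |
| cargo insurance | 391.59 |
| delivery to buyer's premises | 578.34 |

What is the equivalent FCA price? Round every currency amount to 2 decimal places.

FCA price: CNY 13290.41

Not relevant to the conversion: export clearance — on the seller under both CIF and FCA; already in the CIF price and stays in the FCA price. delivery — on the buyer under both terms; not part of either seller's price.
From CIF to FCA, the seller no longer bears: origin terminal, freight, insurance.
FCA price = 16222.32 − 556.13 − 1984.19 − 391.59 = 13290.41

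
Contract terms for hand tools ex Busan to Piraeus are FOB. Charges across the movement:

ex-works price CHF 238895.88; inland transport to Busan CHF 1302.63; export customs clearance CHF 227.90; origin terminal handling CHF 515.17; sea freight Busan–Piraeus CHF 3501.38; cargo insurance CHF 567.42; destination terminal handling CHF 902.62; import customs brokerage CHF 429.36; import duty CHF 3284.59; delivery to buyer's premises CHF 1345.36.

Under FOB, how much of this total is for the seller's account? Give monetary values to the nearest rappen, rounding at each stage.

FOB: the seller bears costs until goods are on board at the origin port; the buyer bears freight, insurance and all costs thereafter.
Seller's account: goods 238895.88 + inland to port 1302.63 + export clearance 227.90 + origin terminal 515.17 = 240941.58
Buyer's account: freight 3501.38 + insurance 567.42 + destination terminal 902.62 + brokerage 429.36 + duty 3284.59 + delivery 1345.36 = 10030.73

Seller's account: CHF 240941.58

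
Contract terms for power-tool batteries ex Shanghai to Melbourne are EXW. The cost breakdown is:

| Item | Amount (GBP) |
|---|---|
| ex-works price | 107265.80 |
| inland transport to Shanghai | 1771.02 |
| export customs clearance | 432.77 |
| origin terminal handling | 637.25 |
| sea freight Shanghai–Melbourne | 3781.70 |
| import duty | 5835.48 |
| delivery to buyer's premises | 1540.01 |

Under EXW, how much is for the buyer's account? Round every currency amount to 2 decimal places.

EXW: the seller makes goods available at their premises; the buyer bears all onward costs.
Seller's account: goods 107265.80 = 107265.80
Buyer's account: inland to port 1771.02 + export clearance 432.77 + origin terminal 637.25 + freight 3781.70 + duty 5835.48 + delivery 1540.01 = 13998.23

Buyer's account: GBP 13998.23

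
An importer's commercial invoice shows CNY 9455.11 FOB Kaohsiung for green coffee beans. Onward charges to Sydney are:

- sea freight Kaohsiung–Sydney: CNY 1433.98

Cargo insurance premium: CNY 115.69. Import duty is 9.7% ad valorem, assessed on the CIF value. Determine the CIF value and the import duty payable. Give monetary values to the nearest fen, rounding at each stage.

CIF = FOB price + freight + insurance
CIF = 9455.11 + 1433.98 + 115.69 = 11004.78
Import duty = 11004.78 × 9.7% = 1067.46

CIF value: CNY 11004.78; import duty: CNY 1067.46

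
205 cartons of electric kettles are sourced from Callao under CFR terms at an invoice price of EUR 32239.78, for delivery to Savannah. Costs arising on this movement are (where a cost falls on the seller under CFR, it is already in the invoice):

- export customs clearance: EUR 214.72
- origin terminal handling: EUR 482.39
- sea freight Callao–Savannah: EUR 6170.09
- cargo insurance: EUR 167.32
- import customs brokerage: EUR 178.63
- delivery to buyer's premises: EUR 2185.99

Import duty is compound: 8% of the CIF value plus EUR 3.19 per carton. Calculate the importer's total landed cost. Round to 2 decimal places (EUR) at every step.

Total landed cost: EUR 38018.24

CFR: the seller pays costs through ocean freight to the destination port, but not insurance.
Already in the invoice (seller's account under CFR): export clearance, origin terminal, freight — exclude.
CIF value = CFR price + insurance = 32239.78 + 167.32 = 32407.10
Ad valorem component: 32407.10 × 8% = 2592.57
Specific component: 205 × 3.19 = 653.95
Import duty = 2592.57 + 653.95 = 3246.52
Buyer bears: insurance 167.32 + brokerage 178.63 + delivery 2185.99 + duty 3246.52 = 5778.46
Landed cost = invoice 32239.78 + 5778.46 = 38018.24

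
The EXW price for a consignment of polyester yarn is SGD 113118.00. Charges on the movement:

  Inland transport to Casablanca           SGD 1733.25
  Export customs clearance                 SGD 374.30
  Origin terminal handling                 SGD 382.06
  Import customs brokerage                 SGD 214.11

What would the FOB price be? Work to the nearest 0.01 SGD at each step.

Not relevant to the conversion: brokerage — on the buyer under both terms; not part of either seller's price.
From EXW to FOB, the seller additionally bears: inland to port, export clearance, origin terminal.
FOB price = 113118.00 + 1733.25 + 374.30 + 382.06 = 115607.61

FOB price: SGD 115607.61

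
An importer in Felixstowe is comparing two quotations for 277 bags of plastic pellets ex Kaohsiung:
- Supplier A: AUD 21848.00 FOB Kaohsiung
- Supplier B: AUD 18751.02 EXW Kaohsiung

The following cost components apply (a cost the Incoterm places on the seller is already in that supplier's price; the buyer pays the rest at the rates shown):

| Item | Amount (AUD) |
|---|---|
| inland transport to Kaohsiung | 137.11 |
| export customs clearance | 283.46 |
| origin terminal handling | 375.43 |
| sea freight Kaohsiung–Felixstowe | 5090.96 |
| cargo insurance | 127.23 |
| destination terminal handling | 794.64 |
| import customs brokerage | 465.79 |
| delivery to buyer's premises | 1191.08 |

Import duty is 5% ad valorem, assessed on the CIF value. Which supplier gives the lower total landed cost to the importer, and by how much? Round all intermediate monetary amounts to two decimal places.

Supplier B is cheaper by AUD 2416.03

Supplier A (FOB):
CIF value = FOB price + freight + insurance = 21848.00 + 5090.96 + 127.23 = 27066.19
Import duty = 27066.19 × 5% = 1353.31
Buyer bears (A): 5090.96 + 127.23 + 794.64 + 465.79 + 1191.08 = 7669.70
Landed cost (A) = invoice 21848.00 + 7669.70 + duty 1353.31 = 30871.01
Supplier B (EXW):
CIF value = EXW price + inland to port + export clearance + origin terminal + freight + insurance = 18751.02 + 137.11 + 283.46 + 375.43 + 5090.96 + 127.23 = 24765.21
Import duty = 24765.21 × 5% = 1238.26
Buyer bears (B): 137.11 + 283.46 + 375.43 + 5090.96 + 127.23 + 794.64 + 465.79 + 1191.08 = 8465.70
Landed cost (B) = invoice 18751.02 + 8465.70 + duty 1238.26 = 28454.98
Difference = |30871.01 − 28454.98| = 2416.03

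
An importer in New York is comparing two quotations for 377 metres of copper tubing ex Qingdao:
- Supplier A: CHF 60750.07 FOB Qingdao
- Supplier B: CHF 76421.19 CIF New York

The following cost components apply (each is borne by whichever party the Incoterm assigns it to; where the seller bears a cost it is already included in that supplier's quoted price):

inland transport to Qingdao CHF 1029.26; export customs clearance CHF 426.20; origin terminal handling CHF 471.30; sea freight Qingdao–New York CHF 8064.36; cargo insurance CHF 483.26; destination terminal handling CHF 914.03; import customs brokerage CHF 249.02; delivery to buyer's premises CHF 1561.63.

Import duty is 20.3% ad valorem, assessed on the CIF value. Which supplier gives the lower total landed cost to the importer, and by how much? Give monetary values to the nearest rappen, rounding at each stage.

Supplier A is cheaper by CHF 8569.57

Supplier A (FOB):
CIF value = FOB price + freight + insurance = 60750.07 + 8064.36 + 483.26 = 69297.69
Import duty = 69297.69 × 20.3% = 14067.43
Buyer bears (A): 8064.36 + 483.26 + 914.03 + 249.02 + 1561.63 = 11272.30
Landed cost (A) = invoice 60750.07 + 11272.30 + duty 14067.43 = 86089.80
Supplier B (CIF):
The CIF price already equals the CIF value: 76421.19
Import duty = 76421.19 × 20.3% = 15513.50
Buyer bears (B): 914.03 + 249.02 + 1561.63 = 2724.68
Landed cost (B) = invoice 76421.19 + 2724.68 + duty 15513.50 = 94659.37
Difference = |86089.80 − 94659.37| = 8569.57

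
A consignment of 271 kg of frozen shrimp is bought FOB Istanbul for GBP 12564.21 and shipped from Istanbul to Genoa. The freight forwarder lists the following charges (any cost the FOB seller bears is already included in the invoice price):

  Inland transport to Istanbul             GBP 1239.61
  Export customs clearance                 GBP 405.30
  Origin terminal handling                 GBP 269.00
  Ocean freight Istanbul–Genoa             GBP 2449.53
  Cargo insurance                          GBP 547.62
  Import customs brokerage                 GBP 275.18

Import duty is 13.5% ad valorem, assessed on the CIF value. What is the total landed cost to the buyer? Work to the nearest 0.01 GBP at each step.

Total landed cost: GBP 17937.32

FOB: the seller bears costs until goods are on board at the origin port; the buyer bears freight, insurance and all costs thereafter.
Already in the invoice (seller's account under FOB): inland to port, export clearance, origin terminal — exclude.
CIF value = FOB price + freight + insurance = 12564.21 + 2449.53 + 547.62 = 15561.36
Import duty = 15561.36 × 13.5% = 2100.78
Buyer bears: freight 2449.53 + insurance 547.62 + brokerage 275.18 + duty 2100.78 = 5373.11
Landed cost = invoice 12564.21 + 5373.11 = 17937.32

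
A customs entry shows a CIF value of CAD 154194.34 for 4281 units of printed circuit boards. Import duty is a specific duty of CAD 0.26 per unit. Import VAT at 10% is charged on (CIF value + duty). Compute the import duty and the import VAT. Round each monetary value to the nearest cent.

Import duty = 4281 × 0.26 = 1113.06
VAT base = CIF + duty = 154194.34 + 1113.06 = 155307.40
Import VAT = 155307.40 × 10% = 15530.74

Import duty: CAD 1113.06; import VAT: CAD 15530.74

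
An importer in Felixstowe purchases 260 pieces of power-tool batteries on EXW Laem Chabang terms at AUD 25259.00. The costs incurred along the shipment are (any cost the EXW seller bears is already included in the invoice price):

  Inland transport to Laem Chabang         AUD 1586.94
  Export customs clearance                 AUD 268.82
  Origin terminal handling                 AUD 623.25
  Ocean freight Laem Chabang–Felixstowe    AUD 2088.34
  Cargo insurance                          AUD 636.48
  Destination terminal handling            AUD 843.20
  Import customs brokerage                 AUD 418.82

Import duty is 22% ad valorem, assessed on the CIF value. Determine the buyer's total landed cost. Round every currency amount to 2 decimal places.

EXW: the seller makes goods available at their premises; the buyer bears all onward costs.
CIF value = EXW price + inland to port + export clearance + origin terminal + freight + insurance = 25259.00 + 1586.94 + 268.82 + 623.25 + 2088.34 + 636.48 = 30462.83
Import duty = 30462.83 × 22% = 6701.82
Buyer bears: inland to port 1586.94 + export clearance 268.82 + origin terminal 623.25 + freight 2088.34 + insurance 636.48 + destination terminal 843.20 + brokerage 418.82 + duty 6701.82 = 13167.67
Landed cost = invoice 25259.00 + 13167.67 = 38426.67

Total landed cost: AUD 38426.67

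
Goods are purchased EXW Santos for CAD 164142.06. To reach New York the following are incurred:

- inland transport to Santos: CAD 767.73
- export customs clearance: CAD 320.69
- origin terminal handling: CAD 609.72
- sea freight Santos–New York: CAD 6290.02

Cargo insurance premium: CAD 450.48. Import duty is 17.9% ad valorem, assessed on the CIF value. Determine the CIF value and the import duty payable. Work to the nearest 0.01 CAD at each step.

CIF value: CAD 172580.70; import duty: CAD 30891.95

CIF = EXW price + pre-shipment costs + freight + insurance
CIF = 164142.06 + 767.73 + 320.69 + 609.72 + 6290.02 + 450.48 = 172580.70
Import duty = 172580.70 × 17.9% = 30891.95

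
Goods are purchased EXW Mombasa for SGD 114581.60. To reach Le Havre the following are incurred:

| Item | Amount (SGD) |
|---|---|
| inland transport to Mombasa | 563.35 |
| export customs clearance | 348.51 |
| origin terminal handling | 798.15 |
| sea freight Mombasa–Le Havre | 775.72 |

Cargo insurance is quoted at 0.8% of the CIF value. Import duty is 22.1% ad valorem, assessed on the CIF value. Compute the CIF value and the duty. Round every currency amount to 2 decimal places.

Let C be the CIF value. C = EXW price + pre-shipment costs + freight + 0.8% × C
C − 0.8% × C = 114581.60 + 563.35 + 348.51 + 798.15 + 775.72
0.992 × C = 117067.33
C = 117067.33 / 0.992 = 118011.42
Insurance premium = 0.8% × 118011.42 = 944.09
Import duty = 118011.42 × 22.1% = 26080.52

CIF value: SGD 118011.42; import duty: SGD 26080.52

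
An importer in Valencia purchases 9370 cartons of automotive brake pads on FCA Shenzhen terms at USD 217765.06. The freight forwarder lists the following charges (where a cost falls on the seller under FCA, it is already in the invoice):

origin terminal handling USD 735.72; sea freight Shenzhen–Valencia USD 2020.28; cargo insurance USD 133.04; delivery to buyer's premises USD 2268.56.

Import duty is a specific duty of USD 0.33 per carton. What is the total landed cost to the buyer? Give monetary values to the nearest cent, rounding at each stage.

FCA: the seller delivers export-cleared goods to the carrier; the buyer bears costs from that point.
CIF value = FCA price + origin terminal + freight + insurance = 217765.06 + 735.72 + 2020.28 + 133.04 = 220654.10
Import duty = 9370 × 0.33 = 3092.10
Buyer bears: origin terminal 735.72 + freight 2020.28 + insurance 133.04 + delivery 2268.56 + duty 3092.10 = 8249.70
Landed cost = invoice 217765.06 + 8249.70 = 226014.76

Total landed cost: USD 226014.76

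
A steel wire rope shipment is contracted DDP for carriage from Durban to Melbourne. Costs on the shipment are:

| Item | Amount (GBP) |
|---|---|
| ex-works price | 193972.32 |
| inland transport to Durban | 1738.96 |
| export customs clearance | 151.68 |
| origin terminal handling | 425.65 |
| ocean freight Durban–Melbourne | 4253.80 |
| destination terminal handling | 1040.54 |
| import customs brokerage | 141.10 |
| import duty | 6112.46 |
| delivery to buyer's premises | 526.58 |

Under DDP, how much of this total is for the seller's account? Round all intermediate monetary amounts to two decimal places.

Seller's account: GBP 208363.09

DDP: the seller bears all costs including import duty.
Seller's account: goods 193972.32 + inland to port 1738.96 + export clearance 151.68 + origin terminal 425.65 + freight 4253.80 + destination terminal 1040.54 + brokerage 141.10 + duty 6112.46 + delivery 526.58 = 208363.09
Buyer's account: 0.00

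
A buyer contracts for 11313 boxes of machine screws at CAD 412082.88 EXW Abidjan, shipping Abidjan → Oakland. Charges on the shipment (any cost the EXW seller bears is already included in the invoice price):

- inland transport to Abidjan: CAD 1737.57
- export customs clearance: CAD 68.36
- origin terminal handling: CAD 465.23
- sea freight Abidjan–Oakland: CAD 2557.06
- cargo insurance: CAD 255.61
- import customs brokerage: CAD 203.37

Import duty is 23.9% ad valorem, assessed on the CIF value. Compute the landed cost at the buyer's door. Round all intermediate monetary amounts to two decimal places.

EXW: the seller makes goods available at their premises; the buyer bears all onward costs.
CIF value = EXW price + inland to port + export clearance + origin terminal + freight + insurance = 412082.88 + 1737.57 + 68.36 + 465.23 + 2557.06 + 255.61 = 417166.71
Import duty = 417166.71 × 23.9% = 99702.84
Buyer bears: inland to port 1737.57 + export clearance 68.36 + origin terminal 465.23 + freight 2557.06 + insurance 255.61 + brokerage 203.37 + duty 99702.84 = 104990.04
Landed cost = invoice 412082.88 + 104990.04 = 517072.92

Total landed cost: CAD 517072.92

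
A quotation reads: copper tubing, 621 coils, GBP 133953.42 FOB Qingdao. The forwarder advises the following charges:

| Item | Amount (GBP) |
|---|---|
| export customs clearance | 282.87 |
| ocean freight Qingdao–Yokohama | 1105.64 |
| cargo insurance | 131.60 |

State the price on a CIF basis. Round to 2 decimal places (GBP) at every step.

Not relevant to the conversion: export clearance — on the seller under both FOB and CIF; already in the FOB price and stays in the CIF price.
From FOB to CIF, the seller additionally bears: freight, insurance.
CIF price = 133953.42 + 1105.64 + 131.60 = 135190.66

CIF price: GBP 135190.66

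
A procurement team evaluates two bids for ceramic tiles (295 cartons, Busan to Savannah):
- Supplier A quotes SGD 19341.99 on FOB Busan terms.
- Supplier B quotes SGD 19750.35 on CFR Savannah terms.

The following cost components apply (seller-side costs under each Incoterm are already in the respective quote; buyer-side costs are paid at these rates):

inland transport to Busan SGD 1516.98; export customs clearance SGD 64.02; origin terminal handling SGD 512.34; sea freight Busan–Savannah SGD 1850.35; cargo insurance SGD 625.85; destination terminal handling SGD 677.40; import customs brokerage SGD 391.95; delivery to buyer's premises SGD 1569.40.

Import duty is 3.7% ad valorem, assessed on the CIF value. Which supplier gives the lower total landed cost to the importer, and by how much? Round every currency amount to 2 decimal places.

Supplier A (FOB):
CIF value = FOB price + freight + insurance = 19341.99 + 1850.35 + 625.85 = 21818.19
Import duty = 21818.19 × 3.7% = 807.27
Buyer bears (A): 1850.35 + 625.85 + 677.40 + 391.95 + 1569.40 = 5114.95
Landed cost (A) = invoice 19341.99 + 5114.95 + duty 807.27 = 25264.21
Supplier B (CFR):
CIF value = CFR price + insurance = 19750.35 + 625.85 = 20376.20
Import duty = 20376.20 × 3.7% = 753.92
Buyer bears (B): 625.85 + 677.40 + 391.95 + 1569.40 = 3264.60
Landed cost (B) = invoice 19750.35 + 3264.60 + duty 753.92 = 23768.87
Difference = |25264.21 − 23768.87| = 1495.34

Supplier B is cheaper by SGD 1495.34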